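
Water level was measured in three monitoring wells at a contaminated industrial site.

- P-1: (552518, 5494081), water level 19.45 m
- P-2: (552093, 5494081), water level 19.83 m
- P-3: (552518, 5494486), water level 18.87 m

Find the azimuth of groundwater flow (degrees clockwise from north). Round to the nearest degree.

∂h/∂x = (19.83 − 19.45) / (552093 − 552518) = -0.0008941
∂h/∂y = (18.87 − 19.45) / (5494486 − 5494081) = -0.001432
Flow direction (−∇h) has components (+0.0008941 E, +0.001432 N).
Azimuth = atan2(E, N) = atan2(+0.0008941, +0.001432) = 32.0° ≈ 032°.

032°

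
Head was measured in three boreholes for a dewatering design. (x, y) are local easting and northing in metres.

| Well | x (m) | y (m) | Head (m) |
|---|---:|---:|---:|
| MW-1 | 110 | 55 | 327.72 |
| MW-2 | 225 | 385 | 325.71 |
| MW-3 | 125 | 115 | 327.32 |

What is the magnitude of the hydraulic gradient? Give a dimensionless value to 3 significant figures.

Differences from MW-1: to MW-2 (Δx, Δy, Δh) = (115, 330, -2.01); to MW-3 = (15, 60, -0.40).
Solve a·Δx + b·Δy = Δh: det = 115·60 − 15·330 = 1950.
∂h/∂x = [(-2.01)·60 − (-0.40)·330] / 1950 = +0.005846
∂h/∂y = [115·(-0.40) − 15·(-2.01)] / 1950 = -0.008128
|∇h| = √(0.005846² + -0.008128²) = 0.01001

0.0100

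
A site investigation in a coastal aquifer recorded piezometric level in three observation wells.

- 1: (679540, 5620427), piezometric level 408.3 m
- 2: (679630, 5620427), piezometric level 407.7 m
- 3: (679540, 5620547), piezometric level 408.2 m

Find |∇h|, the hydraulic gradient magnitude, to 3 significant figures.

∂h/∂x = (407.7 − 408.3) / (679630 − 679540) = -0.006667
∂h/∂y = (408.2 − 408.3) / (5620547 − 5620427) = -0.0008333
|∇h| = √(-0.006667² + -0.0008333²) = 0.006719

0.00672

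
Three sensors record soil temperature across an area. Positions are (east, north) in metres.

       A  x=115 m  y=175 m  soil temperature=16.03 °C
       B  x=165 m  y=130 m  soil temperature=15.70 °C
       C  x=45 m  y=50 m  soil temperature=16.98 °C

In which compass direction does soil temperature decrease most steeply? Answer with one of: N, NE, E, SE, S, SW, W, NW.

With T = a·x + b·y + c and A as origin, the differences give:
  50·a + (-45)·b = -0.33
  (-70)·a + (-125)·b = +0.95
Eliminate b (×(-125) and ×(-45), subtract): -9400·a = 84.000 → a = ∂T/∂x = -0.008936
Back-substitute: b = ∂T/∂y = -0.002596.
Steepest decrease is along −∇f = (+0.008936 E, +0.002596 N) → east.

E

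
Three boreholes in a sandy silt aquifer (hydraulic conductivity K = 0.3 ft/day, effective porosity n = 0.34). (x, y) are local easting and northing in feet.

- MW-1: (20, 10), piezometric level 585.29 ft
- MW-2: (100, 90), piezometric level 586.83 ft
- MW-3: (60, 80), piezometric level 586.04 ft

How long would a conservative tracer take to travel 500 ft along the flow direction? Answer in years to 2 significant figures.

78 years

With h = a·x + b·y + c and MW-1 as origin, the differences give:
  80·a + 80·b = +1.54
  40·a + 70·b = +0.75
Eliminate b (×70 and ×80, subtract): 2400·a = 47.800 → a = ∂h/∂x = +0.01992
Back-substitute: b = ∂h/∂y = -0.0006667.
|∇h| = √(0.01992² + -0.0006667²) = 0.01993
Seepage velocity v = K·i/n = 0.3 × 0.01993 / 0.34 = 0.01759 ft/day.
t = 500 / 0.01759 = 2.843e+04 days = 77.8 years.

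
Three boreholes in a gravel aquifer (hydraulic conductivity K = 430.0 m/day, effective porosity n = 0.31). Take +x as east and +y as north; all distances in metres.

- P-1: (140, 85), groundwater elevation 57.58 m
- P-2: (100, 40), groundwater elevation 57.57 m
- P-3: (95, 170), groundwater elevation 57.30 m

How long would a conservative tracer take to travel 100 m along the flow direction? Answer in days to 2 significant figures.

23 days

With h = a·x + b·y + c and P-1 as origin, the differences give:
  (-40)·a + (-45)·b = -0.01
  (-45)·a + 85·b = -0.28
Eliminate b (×85 and ×(-45), subtract): -5425·a = -13.450 → a = ∂h/∂x = +0.002479
Back-substitute: b = ∂h/∂y = -0.001982.
|∇h| = √(0.002479² + -0.001982²) = 0.003174
Seepage velocity v = K·i/n = 430.0 × 0.003174 / 0.31 = 4.403 m/day.
t = 100 / 4.403 = 22.71 days.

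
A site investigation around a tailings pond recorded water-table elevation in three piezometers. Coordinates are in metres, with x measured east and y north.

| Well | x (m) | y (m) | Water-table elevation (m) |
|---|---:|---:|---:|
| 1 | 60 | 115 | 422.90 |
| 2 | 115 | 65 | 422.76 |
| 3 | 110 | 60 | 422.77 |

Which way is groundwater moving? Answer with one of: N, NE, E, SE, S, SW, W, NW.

E

Three-point gradient (reference 1): Δ to 2 = (55, -50, -0.14), Δ to 3 = (50, -55, -0.13).
∂h/∂x = -0.002286, ∂h/∂y = +0.0002857 (det = -525).
Flow = −∇h = (+0.002286 east, -0.0002857 north), which points east.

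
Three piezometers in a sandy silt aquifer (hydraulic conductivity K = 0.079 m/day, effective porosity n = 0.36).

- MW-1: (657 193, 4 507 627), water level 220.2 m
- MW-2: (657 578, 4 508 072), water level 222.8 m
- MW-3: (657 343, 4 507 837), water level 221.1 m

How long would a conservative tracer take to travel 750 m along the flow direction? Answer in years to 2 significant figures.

With h = a·x + b·y + c and MW-1 as origin, the differences give:
  385·a + 445·b = +2.6
  150·a + 210·b = +0.9
Eliminate b (×210 and ×445, subtract): 14100·a = 145.50 → a = ∂h/∂x = +0.01032
Back-substitute: b = ∂h/∂y = -0.003085.
|∇h| = √(0.01032² + -0.003085²) = 0.01077
Seepage velocity v = K·i/n = 0.079 × 0.01077 / 0.36 = 0.002363 m/day.
t = 750 / 0.002363 = 3.174e+05 days = 869 years.

870 years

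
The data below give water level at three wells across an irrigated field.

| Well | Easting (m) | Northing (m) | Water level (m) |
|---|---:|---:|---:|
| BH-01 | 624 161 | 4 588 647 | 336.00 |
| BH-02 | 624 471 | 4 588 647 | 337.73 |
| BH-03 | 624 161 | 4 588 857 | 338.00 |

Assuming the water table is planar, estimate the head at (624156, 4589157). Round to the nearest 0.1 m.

∂h/∂x = (337.73 − 336.00) / (624471 − 624161) = +0.005581
∂h/∂y = (338.00 − 336.00) / (4588857 − 4588647) = +0.009524
h(624156, 4589157) = 336.00 + (+0.005581)·(-5) + (+0.009524)·(510) = 336.00 -0.028 +4.857 = 340.829 m.

340.8 m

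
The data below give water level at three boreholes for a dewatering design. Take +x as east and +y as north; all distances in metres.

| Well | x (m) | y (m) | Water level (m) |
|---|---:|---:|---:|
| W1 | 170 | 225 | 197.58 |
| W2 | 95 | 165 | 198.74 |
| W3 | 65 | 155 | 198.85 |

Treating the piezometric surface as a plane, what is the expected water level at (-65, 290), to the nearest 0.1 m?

194.8 m

Differences from W1: to W2 (Δx, Δy, Δh) = (-75, -60, +1.16); to W3 = (-105, -70, +1.27).
Solve a·Δx + b·Δy = Δh: det = (-75)·(-70) − (-105)·(-60) = -1050.
∂h/∂x = [(+1.16)·(-70) − (+1.27)·(-60)] / -1050 = +0.004762
∂h/∂y = [(-75)·(+1.27) − (-105)·(+1.16)] / -1050 = -0.02529
h(-65, 290) = 197.58 + (+0.004762)·(-235) + (-0.02529)·(65) = 197.58 -1.119 -1.644 = 194.817 m.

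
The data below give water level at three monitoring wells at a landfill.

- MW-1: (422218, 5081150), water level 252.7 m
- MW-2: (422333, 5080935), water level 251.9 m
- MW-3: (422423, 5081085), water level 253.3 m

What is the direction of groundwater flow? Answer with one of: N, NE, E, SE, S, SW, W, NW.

SW

Taking MW-1 as reference: MW-2−MW-1 = (115, -215, -0.8); MW-3−MW-1 = (205, -65, +0.6).
Solve a·Δx + b·Δy = Δh: det = 115·(-65) − 205·(-215) = 36600.
∂h/∂x = [(-0.8)·(-65) − (+0.6)·(-215)] / 36600 = +0.004945
∂h/∂y = [115·(+0.6) − 205·(-0.8)] / 36600 = +0.006366
Flow = −∇h = (-0.004945 east, -0.006366 north), which points southwest.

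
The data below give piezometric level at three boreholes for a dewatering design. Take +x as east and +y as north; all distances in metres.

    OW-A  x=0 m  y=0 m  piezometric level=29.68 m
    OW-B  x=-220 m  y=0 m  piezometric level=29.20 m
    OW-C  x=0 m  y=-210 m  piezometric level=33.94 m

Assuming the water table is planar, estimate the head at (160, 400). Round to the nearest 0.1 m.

21.9 m

∂h/∂x = (29.20 − 29.68) / (-220 − 0) = +0.002182
∂h/∂y = (33.94 − 29.68) / (-210 − 0) = -0.02029
h(160, 400) = 29.68 + (+0.002182)·(160) + (-0.02029)·(400) = 29.68 +0.349 -8.114 = 21.915 m.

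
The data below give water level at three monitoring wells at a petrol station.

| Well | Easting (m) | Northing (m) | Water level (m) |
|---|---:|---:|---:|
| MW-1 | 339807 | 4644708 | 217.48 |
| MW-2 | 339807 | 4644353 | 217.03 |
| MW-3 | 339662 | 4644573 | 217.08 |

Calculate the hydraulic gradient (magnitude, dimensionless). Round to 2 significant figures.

0.0020

Taking MW-1 as reference: MW-2−MW-1 = (0, -355, -0.45); MW-3−MW-1 = (-145, -135, -0.40).
Solve a·Δx + b·Δy = Δh: det = 0·(-135) − (-145)·(-355) = -51475.
∂h/∂x = [(-0.45)·(-135) − (-0.40)·(-355)] / -51475 = +0.001578
∂h/∂y = [0·(-0.40) − (-145)·(-0.45)] / -51475 = +0.001268
|∇h| = √(0.001578² + 0.001268²) = 0.002024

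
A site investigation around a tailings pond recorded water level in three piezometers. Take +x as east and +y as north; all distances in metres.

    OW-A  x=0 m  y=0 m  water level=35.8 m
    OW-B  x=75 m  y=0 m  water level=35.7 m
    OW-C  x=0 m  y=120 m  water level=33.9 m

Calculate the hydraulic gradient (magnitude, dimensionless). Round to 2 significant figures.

∂h/∂x = (35.7 − 35.8) / (75 − 0) = -0.001333
∂h/∂y = (33.9 − 35.8) / (120 − 0) = -0.01583
|∇h| = √(-0.001333² + -0.01583²) = 0.01589

0.016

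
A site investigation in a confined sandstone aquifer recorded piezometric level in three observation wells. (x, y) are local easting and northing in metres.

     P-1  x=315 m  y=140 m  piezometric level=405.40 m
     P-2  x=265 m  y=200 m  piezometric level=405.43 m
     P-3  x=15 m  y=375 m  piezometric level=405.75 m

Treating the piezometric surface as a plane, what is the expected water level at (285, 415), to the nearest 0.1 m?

Differences from P-1: to P-2 (Δx, Δy, Δh) = (-50, 60, +0.03); to P-3 = (-300, 235, +0.35).
Solve a·Δx + b·Δy = Δh: det = (-50)·235 − (-300)·60 = 6250.
∂h/∂x = [(+0.03)·235 − (+0.35)·60] / 6250 = -0.002232
∂h/∂y = [(-50)·(+0.35) − (-300)·(+0.03)] / 6250 = -0.001360
h(285, 415) = 405.40 + (-0.002232)·(-30) + (-0.001360)·(275) = 405.40 +0.067 -0.374 = 405.093 m.

405.1 m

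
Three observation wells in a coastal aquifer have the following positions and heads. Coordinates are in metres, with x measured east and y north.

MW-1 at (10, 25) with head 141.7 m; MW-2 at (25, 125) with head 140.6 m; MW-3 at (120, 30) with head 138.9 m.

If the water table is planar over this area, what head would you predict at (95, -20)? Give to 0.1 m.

Differences from MW-1: to MW-2 (Δx, Δy, Δh) = (15, 100, -1.1); to MW-3 = (110, 5, -2.8).
Determinant of the coordinate differences = 15·5 − 110·100 = -10925.
∂h/∂x = [(-1.1)·5 − (-2.8)·100] / -10925 = -0.02513
∂h/∂y = [15·(-2.8) − 110·(-1.1)] / -10925 = -0.007231
h(95, -20) = 141.7 + (-0.02513)·(85) + (-0.007231)·(-45) = 141.7 -2.136 +0.325 = 139.890 m.

139.9 m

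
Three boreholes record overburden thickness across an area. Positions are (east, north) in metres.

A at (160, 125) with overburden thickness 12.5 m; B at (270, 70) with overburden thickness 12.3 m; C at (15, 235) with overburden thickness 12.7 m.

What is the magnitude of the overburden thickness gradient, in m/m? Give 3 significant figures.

0.00316 m/m

Three-point gradient (reference A): Δ to B = (110, -55, -0.2), Δ to C = (-145, 110, +0.2).
∂d/∂x = -0.002667, ∂d/∂y = -0.001697 (det = 4125).
|∇f| = √(-0.002667² + -0.001697²) = 0.003161 m/m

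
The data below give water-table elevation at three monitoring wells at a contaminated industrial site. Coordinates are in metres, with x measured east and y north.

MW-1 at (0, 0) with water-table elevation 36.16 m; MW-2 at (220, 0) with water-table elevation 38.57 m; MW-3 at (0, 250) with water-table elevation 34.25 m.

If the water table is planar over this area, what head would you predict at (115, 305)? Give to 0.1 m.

∂h/∂x = (38.57 − 36.16) / (220 − 0) = +0.01095
∂h/∂y = (34.25 − 36.16) / (250 − 0) = -0.007640
h(115, 305) = 36.16 + (+0.01095)·(115) + (-0.007640)·(305) = 36.16 +1.260 -2.330 = 35.090 m.

35.1 m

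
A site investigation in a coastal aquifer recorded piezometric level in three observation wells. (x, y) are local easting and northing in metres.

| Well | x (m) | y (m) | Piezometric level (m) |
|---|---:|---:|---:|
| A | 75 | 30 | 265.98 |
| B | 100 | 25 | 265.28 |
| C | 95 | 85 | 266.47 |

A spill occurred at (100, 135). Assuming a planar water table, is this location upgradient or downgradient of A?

upgradient

Differences from A: to B (Δx, Δy, Δh) = (25, -5, -0.70); to C = (20, 55, +0.49).
Solve a·Δx + b·Δy = Δh: det = 25·55 − 20·(-5) = 1475.
∂h/∂x = [(-0.70)·55 − (+0.49)·(-5)] / 1475 = -0.02444
∂h/∂y = [25·(+0.49) − 20·(-0.70)] / 1475 = +0.01780
Head at (100, 135) = 265.98 + (-0.02444)·(25) + (+0.01780)·(105) = 267.24 m.
That is higher than the 265.98 m at A, so the point is upgradient.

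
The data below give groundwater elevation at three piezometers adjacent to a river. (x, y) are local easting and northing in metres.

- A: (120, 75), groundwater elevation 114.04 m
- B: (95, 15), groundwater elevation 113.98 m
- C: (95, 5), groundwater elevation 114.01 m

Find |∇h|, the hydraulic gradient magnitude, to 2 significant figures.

0.010

With h = a·x + b·y + c and A as origin, the differences give:
  (-25)·a + (-60)·b = -0.06
  (-25)·a + (-70)·b = -0.03
Eliminate b (×(-70) and ×(-60), subtract): 250·a = 2.400 → a = ∂h/∂x = +0.009600
Back-substitute: b = ∂h/∂y = -0.003000.
|∇h| = √(0.009600² + -0.003000²) = 0.01006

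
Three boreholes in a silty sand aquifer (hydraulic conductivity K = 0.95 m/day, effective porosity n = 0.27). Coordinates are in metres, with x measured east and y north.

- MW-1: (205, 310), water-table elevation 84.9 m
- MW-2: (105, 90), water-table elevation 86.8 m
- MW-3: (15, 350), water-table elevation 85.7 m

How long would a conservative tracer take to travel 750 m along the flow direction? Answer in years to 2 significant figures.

71 years

Differences from MW-1: to MW-2 (Δx, Δy, Δh) = (-100, -220, +1.9); to MW-3 = (-190, 40, +0.8).
Determinant of the coordinate differences = (-100)·40 − (-190)·(-220) = -45800.
∂h/∂x = [(+1.9)·40 − (+0.8)·(-220)] / -45800 = -0.005502
∂h/∂y = [(-100)·(+0.8) − (-190)·(+1.9)] / -45800 = -0.006135
|∇h| = √(-0.005502² + -0.006135²) = 0.008241
Seepage velocity v = K·i/n = 0.95 × 0.008241 / 0.27 = 0.029 m/day.
t = 750 / 0.029 = 2.586e+04 days = 70.8 years.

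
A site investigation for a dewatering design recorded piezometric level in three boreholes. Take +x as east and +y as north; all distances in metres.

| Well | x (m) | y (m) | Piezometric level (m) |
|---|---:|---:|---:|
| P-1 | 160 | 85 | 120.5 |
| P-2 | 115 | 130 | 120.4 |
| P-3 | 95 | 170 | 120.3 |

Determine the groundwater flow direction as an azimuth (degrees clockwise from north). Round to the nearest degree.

Differences from P-1: to P-2 (Δx, Δy, Δh) = (-45, 45, -0.1); to P-3 = (-65, 85, -0.2).
Determinant of the coordinate differences = (-45)·85 − (-65)·45 = -900.
∂h/∂x = [(-0.1)·85 − (-0.2)·45] / -900 = -0.0005556
∂h/∂y = [(-45)·(-0.2) − (-65)·(-0.1)] / -900 = -0.002778
Flow direction (−∇h) has components (+0.0005556 E, +0.002778 N).
Azimuth = atan2(E, N) = atan2(+0.0005556, +0.002778) = 11.3° ≈ 011°.

011°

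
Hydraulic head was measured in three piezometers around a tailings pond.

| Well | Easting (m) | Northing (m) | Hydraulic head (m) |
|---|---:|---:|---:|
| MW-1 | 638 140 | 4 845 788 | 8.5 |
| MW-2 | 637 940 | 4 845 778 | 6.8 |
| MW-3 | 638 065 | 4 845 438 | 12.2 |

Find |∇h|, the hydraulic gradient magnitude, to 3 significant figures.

0.0155

Taking MW-1 as reference: MW-2−MW-1 = (-200, -10, -1.7); MW-3−MW-1 = (-75, -350, +3.7).
Determinant of the coordinate differences = (-200)·(-350) − (-75)·(-10) = 69250.
∂h/∂x = [(-1.7)·(-350) − (+3.7)·(-10)] / 69250 = +0.009126
∂h/∂y = [(-200)·(+3.7) − (-75)·(-1.7)] / 69250 = -0.01253
|∇h| = √(0.009126² + -0.01253²) = 0.0155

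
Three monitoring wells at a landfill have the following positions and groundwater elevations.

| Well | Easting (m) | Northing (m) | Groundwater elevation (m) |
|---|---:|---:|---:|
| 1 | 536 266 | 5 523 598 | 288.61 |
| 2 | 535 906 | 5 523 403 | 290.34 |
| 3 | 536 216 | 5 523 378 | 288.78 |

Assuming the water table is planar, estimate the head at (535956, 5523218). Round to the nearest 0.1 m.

With h = a·x + b·y + c and 1 as origin, the differences give:
  (-360)·a + (-195)·b = +1.73
  (-50)·a + (-220)·b = +0.17
Eliminate b (×(-220) and ×(-195), subtract): 69450·a = -347.450 → a = ∂h/∂x = -0.005003
Back-substitute: b = ∂h/∂y = +0.0003643.
h(535956, 5523218) = 288.61 + (-0.005003)·(-310) + (+0.0003643)·(-380) = 288.61 +1.551 -0.138 = 290.022 m.

290.0 m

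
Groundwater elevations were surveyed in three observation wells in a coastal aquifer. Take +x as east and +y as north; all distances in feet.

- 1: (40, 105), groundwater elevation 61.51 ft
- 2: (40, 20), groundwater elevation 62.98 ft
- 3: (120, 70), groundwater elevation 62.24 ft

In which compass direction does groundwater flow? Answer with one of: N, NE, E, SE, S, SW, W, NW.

With h = a·x + b·y + c and 1 as origin, the differences give:
  0·a + (-85)·b = +1.47
  80·a + (-35)·b = +0.73
Eliminate b (×(-35) and ×(-85), subtract): 6800·a = 10.600 → a = ∂h/∂x = +0.001559
Back-substitute: b = ∂h/∂y = -0.01729.
Flow = −∇h = (-0.001559 east, +0.01729 north), which points north.

N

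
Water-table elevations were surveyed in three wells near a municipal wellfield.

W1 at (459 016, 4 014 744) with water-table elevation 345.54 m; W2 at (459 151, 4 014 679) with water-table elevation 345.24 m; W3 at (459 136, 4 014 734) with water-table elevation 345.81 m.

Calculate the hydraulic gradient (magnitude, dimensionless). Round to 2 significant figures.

With h = a·x + b·y + c and W1 as origin, the differences give:
  135·a + (-65)·b = -0.30
  120·a + (-10)·b = +0.27
Eliminate b (×(-10) and ×(-65), subtract): 6450·a = 20.550 → a = ∂h/∂x = +0.003186
Back-substitute: b = ∂h/∂y = +0.01123.
|∇h| = √(0.003186² + 0.01123²) = 0.01167

0.012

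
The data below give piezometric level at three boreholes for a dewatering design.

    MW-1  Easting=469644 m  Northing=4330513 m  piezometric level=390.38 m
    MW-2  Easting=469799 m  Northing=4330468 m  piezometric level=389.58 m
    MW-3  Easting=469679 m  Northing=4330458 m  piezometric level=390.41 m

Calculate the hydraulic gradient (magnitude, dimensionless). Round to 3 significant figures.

Differences from MW-1: to MW-2 (Δx, Δy, Δh) = (155, -45, -0.80); to MW-3 = (35, -55, +0.03).
Solve a·Δx + b·Δy = Δh: det = 155·(-55) − 35·(-45) = -6950.
∂h/∂x = [(-0.80)·(-55) − (+0.03)·(-45)] / -6950 = -0.006525
∂h/∂y = [155·(+0.03) − 35·(-0.80)] / -6950 = -0.004698
|∇h| = √(-0.006525² + -0.004698²) = 0.00804

0.00804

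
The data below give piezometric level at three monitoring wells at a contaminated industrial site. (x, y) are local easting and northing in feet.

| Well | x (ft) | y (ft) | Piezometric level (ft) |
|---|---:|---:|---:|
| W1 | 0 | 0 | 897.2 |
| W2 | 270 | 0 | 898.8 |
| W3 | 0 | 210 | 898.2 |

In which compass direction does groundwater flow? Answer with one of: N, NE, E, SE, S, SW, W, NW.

SW

∂h/∂x = (898.8 − 897.2) / (270 − 0) = +0.005926
∂h/∂y = (898.2 − 897.2) / (210 − 0) = +0.004762
Flow = −∇h = (-0.005926 east, -0.004762 north), which points southwest.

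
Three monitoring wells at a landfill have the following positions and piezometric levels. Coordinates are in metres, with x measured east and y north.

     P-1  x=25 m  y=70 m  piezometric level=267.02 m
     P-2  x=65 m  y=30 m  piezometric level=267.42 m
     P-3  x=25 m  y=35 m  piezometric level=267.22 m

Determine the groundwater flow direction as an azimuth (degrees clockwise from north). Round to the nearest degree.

Differences from P-1: to P-2 (Δx, Δy, Δh) = (40, -40, +0.40); to P-3 = (0, -35, +0.20).
Solve a·Δx + b·Δy = Δh: det = 40·(-35) − 0·(-40) = -1400.
∂h/∂x = [(+0.40)·(-35) − (+0.20)·(-40)] / -1400 = +0.004286
∂h/∂y = [40·(+0.20) − 0·(+0.40)] / -1400 = -0.005714
Flow direction (−∇h) has components (-0.004286 E, +0.005714 N).
Azimuth = atan2(E, N) = atan2(-0.004286, +0.005714) = 323.1° ≈ 323°.

323°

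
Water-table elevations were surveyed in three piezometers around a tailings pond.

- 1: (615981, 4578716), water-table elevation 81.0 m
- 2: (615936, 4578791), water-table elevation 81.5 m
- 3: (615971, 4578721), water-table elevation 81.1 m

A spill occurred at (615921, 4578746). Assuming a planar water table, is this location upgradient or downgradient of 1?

upgradient

Three-point gradient (reference 1): Δ to 2 = (-45, 75, +0.5), Δ to 3 = (-10, 5, +0.1).
∂h/∂x = -0.009524, ∂h/∂y = +0.0009524 (det = 525).
Head at (615921, 4578746) = 81.0 + (-0.009524)·(-60) + (+0.0009524)·(30) = 81.60 m.
That is higher than the 81.0 m at 1, so the point is upgradient.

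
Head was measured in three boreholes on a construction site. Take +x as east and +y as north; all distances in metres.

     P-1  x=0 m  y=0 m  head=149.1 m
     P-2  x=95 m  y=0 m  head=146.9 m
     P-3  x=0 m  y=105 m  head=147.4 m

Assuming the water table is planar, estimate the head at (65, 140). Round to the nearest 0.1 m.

145.3 m

∂h/∂x = (146.9 − 149.1) / (95 − 0) = -0.02316
∂h/∂y = (147.4 − 149.1) / (105 − 0) = -0.01619
h(65, 140) = 149.1 + (-0.02316)·(65) + (-0.01619)·(140) = 149.1 -1.505 -2.267 = 145.328 m.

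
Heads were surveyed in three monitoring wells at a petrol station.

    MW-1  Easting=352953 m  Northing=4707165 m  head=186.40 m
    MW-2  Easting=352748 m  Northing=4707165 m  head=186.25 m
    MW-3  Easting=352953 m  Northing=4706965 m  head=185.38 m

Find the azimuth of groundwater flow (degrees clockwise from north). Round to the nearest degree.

188°

∂h/∂x = (186.25 − 186.40) / (352748 − 352953) = +0.0007317
∂h/∂y = (185.38 − 186.40) / (4706965 − 4707165) = +0.005100
Flow direction (−∇h) has components (-0.0007317 E, -0.005100 N).
Azimuth = atan2(E, N) = atan2(-0.0007317, -0.005100) = 188.2° ≈ 188°.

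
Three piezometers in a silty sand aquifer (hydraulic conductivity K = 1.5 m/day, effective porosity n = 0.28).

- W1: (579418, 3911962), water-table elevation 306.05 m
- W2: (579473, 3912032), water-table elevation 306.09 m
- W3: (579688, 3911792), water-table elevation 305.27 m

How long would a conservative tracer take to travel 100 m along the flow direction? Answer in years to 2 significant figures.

20 years

With h = a·x + b·y + c and W1 as origin, the differences give:
  55·a + 70·b = +0.04
  270·a + (-170)·b = -0.78
Eliminate b (×(-170) and ×70, subtract): -28250·a = 47.800 → a = ∂h/∂x = -0.001692
Back-substitute: b = ∂h/∂y = +0.001901.
|∇h| = √(-0.001692² + 0.001901²) = 0.002545
Seepage velocity v = K·i/n = 1.5 × 0.002545 / 0.28 = 0.01363 m/day.
t = 100 / 0.01363 = 7337 days = 20.1 years.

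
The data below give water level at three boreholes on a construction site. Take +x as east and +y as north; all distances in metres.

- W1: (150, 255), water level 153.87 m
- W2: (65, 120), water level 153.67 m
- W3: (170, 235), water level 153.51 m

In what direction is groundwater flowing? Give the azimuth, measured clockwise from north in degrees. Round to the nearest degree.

Differences from W1: to W2 (Δx, Δy, Δh) = (-85, -135, -0.20); to W3 = (20, -20, -0.36).
Solve a·Δx + b·Δy = Δh: det = (-85)·(-20) − 20·(-135) = 4400.
∂h/∂x = [(-0.20)·(-20) − (-0.36)·(-135)] / 4400 = -0.01014
∂h/∂y = [(-85)·(-0.36) − 20·(-0.20)] / 4400 = +0.007864
Flow direction (−∇h) has components (+0.01014 E, -0.007864 N).
Azimuth = atan2(E, N) = atan2(+0.01014, -0.007864) = 127.8° ≈ 128°.

128°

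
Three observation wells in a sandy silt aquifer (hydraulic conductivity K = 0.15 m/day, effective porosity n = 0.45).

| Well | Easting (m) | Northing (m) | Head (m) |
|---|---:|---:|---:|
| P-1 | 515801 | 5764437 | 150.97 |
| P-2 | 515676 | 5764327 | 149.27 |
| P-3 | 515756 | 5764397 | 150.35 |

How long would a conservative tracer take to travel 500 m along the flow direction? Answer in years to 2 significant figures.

Differences from P-1: to P-2 (Δx, Δy, Δh) = (-125, -110, -1.70); to P-3 = (-45, -40, -0.62).
Solve a·Δx + b·Δy = Δh: det = (-125)·(-40) − (-45)·(-110) = 50.
∂h/∂x = [(-1.70)·(-40) − (-0.62)·(-110)] / 50 = -0.004000
∂h/∂y = [(-125)·(-0.62) − (-45)·(-1.70)] / 50 = +0.02000
|∇h| = √(-0.004000² + 0.02000²) = 0.0204
Seepage velocity v = K·i/n = 0.15 × 0.0204 / 0.45 = 0.0068 m/day.
t = 500 / 0.0068 = 7.353e+04 days = 201 years.

200 years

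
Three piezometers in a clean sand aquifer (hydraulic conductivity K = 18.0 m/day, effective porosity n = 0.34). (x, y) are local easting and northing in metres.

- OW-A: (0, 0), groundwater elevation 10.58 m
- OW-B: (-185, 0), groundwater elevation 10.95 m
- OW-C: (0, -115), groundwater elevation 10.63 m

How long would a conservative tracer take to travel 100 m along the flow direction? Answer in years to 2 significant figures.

∂h/∂x = (10.95 − 10.58) / (-185 − 0) = -0.002000
∂h/∂y = (10.63 − 10.58) / (-115 − 0) = -0.0004348
|∇h| = √(-0.002000² + -0.0004348²) = 0.002047
Seepage velocity v = K·i/n = 18.0 × 0.002047 / 0.34 = 0.1084 m/day.
t = 100 / 0.1084 = 922.5 days = 2.53 years.

2.5 years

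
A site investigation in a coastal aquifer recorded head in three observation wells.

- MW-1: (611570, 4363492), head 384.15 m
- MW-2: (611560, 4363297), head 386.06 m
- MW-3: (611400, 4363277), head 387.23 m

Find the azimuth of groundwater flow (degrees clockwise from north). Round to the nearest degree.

Three-point gradient (reference MW-1): Δ to MW-2 = (-10, -195, +1.91), Δ to MW-3 = (-170, -215, +3.08).
∂h/∂x = -0.006127, ∂h/∂y = -0.009481 (det = -31000).
Flow direction (−∇h) has components (+0.006127 E, +0.009481 N).
Azimuth = atan2(E, N) = atan2(+0.006127, +0.009481) = 32.9° ≈ 033°.

033°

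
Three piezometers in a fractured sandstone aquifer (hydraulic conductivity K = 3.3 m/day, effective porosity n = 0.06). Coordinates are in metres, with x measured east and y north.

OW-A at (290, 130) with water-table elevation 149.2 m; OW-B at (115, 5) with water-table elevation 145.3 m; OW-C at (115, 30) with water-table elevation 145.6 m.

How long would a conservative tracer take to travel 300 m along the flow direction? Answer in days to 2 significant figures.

Differences from OW-A: to OW-B (Δx, Δy, Δh) = (-175, -125, -3.9); to OW-C = (-175, -100, -3.6).
Determinant of the coordinate differences = (-175)·(-100) − (-175)·(-125) = -4375.
∂h/∂x = [(-3.9)·(-100) − (-3.6)·(-125)] / -4375 = +0.01371
∂h/∂y = [(-175)·(-3.6) − (-175)·(-3.9)] / -4375 = +0.01200
|∇h| = √(0.01371² + 0.01200²) = 0.01822
Seepage velocity v = K·i/n = 3.3 × 0.01822 / 0.06 = 1.002 m/day.
t = 300 / 1.002 = 299.4 days.

300 days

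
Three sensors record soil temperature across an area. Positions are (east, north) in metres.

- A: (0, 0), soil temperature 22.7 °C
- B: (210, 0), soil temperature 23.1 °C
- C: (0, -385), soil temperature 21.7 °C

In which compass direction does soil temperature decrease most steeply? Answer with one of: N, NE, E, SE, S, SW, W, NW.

∂T/∂x = (23.1 − 22.7) / (210 − 0) = +0.001905
∂T/∂y = (21.7 − 22.7) / (-385 − 0) = +0.002597
Steepest decrease is along −∇f = (-0.001905 E, -0.002597 N) → southwest.

SW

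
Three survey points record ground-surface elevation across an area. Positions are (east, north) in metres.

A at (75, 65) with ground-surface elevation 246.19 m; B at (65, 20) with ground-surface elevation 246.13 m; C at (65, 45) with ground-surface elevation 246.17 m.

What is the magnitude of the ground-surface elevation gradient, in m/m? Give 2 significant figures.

0.0020 m/m

Taking A as reference: B−A = (-10, -45, -0.06); C−A = (-10, -20, -0.02).
Determinant of the coordinate differences = (-10)·(-20) − (-10)·(-45) = -250.
∂z/∂x = [(-0.06)·(-20) − (-0.02)·(-45)] / -250 = -0.001200
∂z/∂y = [(-10)·(-0.02) − (-10)·(-0.06)] / -250 = +0.001600
|∇f| = √(-0.001200² + 0.001600²) = 0.002 m/m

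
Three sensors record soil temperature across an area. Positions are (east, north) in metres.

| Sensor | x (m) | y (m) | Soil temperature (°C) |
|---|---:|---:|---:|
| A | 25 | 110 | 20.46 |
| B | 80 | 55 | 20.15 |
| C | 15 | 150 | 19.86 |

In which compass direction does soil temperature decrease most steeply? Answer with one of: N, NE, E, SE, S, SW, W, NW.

Differences from A: to B (Δx, Δy, Δh) = (55, -55, -0.31); to C = (-10, 40, -0.60).
Solve a·Δx + b·Δy = ΔT: det = 55·40 − (-10)·(-55) = 1650.
∂T/∂x = [(-0.31)·40 − (-0.60)·(-55)] / 1650 = -0.02752
∂T/∂y = [55·(-0.60) − (-10)·(-0.31)] / 1650 = -0.02188
Steepest decrease is along −∇f = (+0.02752 E, +0.02188 N) → northeast.

NE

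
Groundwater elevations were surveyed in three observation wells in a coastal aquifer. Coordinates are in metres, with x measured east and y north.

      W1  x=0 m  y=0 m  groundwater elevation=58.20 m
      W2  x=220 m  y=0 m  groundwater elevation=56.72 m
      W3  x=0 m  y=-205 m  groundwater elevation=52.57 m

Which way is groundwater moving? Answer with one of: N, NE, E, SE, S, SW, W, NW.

S

∂h/∂x = (56.72 − 58.20) / (220 − 0) = -0.006727
∂h/∂y = (52.57 − 58.20) / (-205 − 0) = +0.02746
Flow = −∇h = (+0.006727 east, -0.02746 north), which points south.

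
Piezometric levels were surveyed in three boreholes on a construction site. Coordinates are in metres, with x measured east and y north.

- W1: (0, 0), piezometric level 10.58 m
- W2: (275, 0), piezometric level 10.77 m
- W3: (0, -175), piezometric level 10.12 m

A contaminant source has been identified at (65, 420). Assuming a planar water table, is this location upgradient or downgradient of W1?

∂h/∂x = (10.77 − 10.58) / (275 − 0) = +0.0006909
∂h/∂y = (10.12 − 10.58) / (-175 − 0) = +0.002629
Head at (65, 420) = 10.58 + (+0.0006909)·(65) + (+0.002629)·(420) = 11.73 m.
That is higher than the 10.58 m at W1, so the point is upgradient.

upgradient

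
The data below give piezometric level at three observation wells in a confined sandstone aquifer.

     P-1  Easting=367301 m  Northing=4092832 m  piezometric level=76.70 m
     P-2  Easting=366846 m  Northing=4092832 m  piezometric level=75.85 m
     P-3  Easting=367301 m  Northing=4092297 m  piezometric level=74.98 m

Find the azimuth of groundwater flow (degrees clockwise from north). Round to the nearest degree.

210°

∂h/∂x = (75.85 − 76.70) / (366846 − 367301) = +0.001868
∂h/∂y = (74.98 − 76.70) / (4092297 − 4092832) = +0.003215
Flow direction (−∇h) has components (-0.001868 E, -0.003215 N).
Azimuth = atan2(E, N) = atan2(-0.001868, -0.003215) = 210.2° ≈ 210°.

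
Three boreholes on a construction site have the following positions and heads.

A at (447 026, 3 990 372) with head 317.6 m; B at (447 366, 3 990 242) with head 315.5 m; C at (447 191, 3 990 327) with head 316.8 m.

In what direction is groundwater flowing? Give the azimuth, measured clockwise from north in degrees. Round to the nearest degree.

173°

With h = a·x + b·y + c and A as origin, the differences give:
  340·a + (-130)·b = -2.1
  165·a + (-45)·b = -0.8
Eliminate b (×(-45) and ×(-130), subtract): 6150·a = -9.50 → a = ∂h/∂x = -0.001545
Back-substitute: b = ∂h/∂y = +0.01211.
Flow direction (−∇h) has components (+0.001545 E, -0.01211 N).
Azimuth = atan2(E, N) = atan2(+0.001545, -0.01211) = 172.7° ≈ 173°.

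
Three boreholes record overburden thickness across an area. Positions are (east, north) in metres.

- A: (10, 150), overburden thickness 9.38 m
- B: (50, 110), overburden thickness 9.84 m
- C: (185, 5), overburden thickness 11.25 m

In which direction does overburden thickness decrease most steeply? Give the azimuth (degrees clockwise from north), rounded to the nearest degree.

305°

Differences from A: to B (Δx, Δy, Δh) = (40, -40, +0.46); to C = (175, -145, +1.87).
Determinant of the coordinate differences = 40·(-145) − 175·(-40) = 1200.
∂d/∂x = [(+0.46)·(-145) − (+1.87)·(-40)] / 1200 = +0.006750
∂d/∂y = [40·(+1.87) − 175·(+0.46)] / 1200 = -0.004750
Steepest decrease is along −∇f: components (-0.006750 E, +0.004750 N).
Azimuth = atan2(-0.006750, +0.004750) = 305.1° ≈ 305°.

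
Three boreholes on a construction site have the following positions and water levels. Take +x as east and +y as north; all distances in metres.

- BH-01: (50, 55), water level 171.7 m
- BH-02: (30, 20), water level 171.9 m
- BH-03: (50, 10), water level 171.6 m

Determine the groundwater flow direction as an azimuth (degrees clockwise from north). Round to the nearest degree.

Taking BH-01 as reference: BH-02−BH-01 = (-20, -35, +0.2); BH-03−BH-01 = (0, -45, -0.1).
Solve a·Δx + b·Δy = Δh: det = (-20)·(-45) − 0·(-35) = 900.
∂h/∂x = [(+0.2)·(-45) − (-0.1)·(-35)] / 900 = -0.01389
∂h/∂y = [(-20)·(-0.1) − 0·(+0.2)] / 900 = +0.002222
Flow direction (−∇h) has components (+0.01389 E, -0.002222 N).
Azimuth = atan2(E, N) = atan2(+0.01389, -0.002222) = 99.1° ≈ 099°.

099°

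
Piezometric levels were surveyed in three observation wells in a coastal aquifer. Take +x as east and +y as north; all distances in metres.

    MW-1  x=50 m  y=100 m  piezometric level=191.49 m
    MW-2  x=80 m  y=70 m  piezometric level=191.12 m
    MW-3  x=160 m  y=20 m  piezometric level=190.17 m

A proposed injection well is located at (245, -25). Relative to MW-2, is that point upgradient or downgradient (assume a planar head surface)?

downgradient

Taking MW-1 as reference: MW-2−MW-1 = (30, -30, -0.37); MW-3−MW-1 = (110, -80, -1.32).
Determinant of the coordinate differences = 30·(-80) − 110·(-30) = 900.
∂h/∂x = [(-0.37)·(-80) − (-1.32)·(-30)] / 900 = -0.01111
∂h/∂y = [30·(-1.32) − 110·(-0.37)] / 900 = +0.001222
Head at (245, -25) = 191.49 + (-0.01111)·(195) + (+0.001222)·(-125) = 189.17 m.
That is lower than the 191.12 m at MW-2, so the point is downgradient.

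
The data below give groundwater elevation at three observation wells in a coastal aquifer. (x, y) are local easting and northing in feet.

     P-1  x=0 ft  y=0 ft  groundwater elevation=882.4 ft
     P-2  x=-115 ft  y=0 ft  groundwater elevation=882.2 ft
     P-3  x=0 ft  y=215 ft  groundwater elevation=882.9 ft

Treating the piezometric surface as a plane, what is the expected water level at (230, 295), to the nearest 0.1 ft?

∂h/∂x = (882.2 − 882.4) / (-115 − 0) = +0.001739
∂h/∂y = (882.9 − 882.4) / (215 − 0) = +0.002326
h(230, 295) = 882.4 + (+0.001739)·(230) + (+0.002326)·(295) = 882.4 +0.400 +0.686 = 883.486 ft.

883.5 ft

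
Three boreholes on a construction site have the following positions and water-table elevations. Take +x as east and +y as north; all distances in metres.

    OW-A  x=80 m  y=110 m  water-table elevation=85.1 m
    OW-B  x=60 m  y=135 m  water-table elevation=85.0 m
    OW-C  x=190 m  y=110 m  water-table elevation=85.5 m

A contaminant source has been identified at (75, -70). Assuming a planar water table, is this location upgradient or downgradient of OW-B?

Taking OW-A as reference: OW-B−OW-A = (-20, 25, -0.1); OW-C−OW-A = (110, 0, +0.4).
Solve a·Δx + b·Δy = Δh: det = (-20)·0 − 110·25 = -2750.
∂h/∂x = [(-0.1)·0 − (+0.4)·25] / -2750 = +0.003636
∂h/∂y = [(-20)·(+0.4) − 110·(-0.1)] / -2750 = -0.001091
Head at (75, -70) = 85.1 + (+0.003636)·(-5) + (-0.001091)·(-180) = 85.28 m.
That is higher than the 85.0 m at OW-B, so the point is upgradient.

upgradient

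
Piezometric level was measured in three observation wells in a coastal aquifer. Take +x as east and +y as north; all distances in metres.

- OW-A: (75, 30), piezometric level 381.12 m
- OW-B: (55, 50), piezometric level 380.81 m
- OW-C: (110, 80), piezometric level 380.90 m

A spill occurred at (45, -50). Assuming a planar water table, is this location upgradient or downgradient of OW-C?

upgradient

With h = a·x + b·y + c and OW-A as origin, the differences give:
  (-20)·a + 20·b = -0.31
  35·a + 50·b = -0.22
Eliminate b (×50 and ×20, subtract): -1700·a = -11.100 → a = ∂h/∂x = +0.006529
Back-substitute: b = ∂h/∂y = -0.008971.
Head at (45, -50) = 381.12 + (+0.006529)·(-30) + (-0.008971)·(-80) = 381.64 m.
That is higher than the 380.90 m at OW-C, so the point is upgradient.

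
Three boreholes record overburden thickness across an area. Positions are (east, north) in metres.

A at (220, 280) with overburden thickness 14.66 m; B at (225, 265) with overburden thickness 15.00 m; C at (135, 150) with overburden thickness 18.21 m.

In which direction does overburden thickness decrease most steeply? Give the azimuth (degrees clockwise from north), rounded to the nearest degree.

011°

Taking A as reference: B−A = (5, -15, +0.34); C−A = (-85, -130, +3.55).
Determinant of the coordinate differences = 5·(-130) − (-85)·(-15) = -1925.
∂d/∂x = [(+0.34)·(-130) − (+3.55)·(-15)] / -1925 = -0.004701
∂d/∂y = [5·(+3.55) − (-85)·(+0.34)] / -1925 = -0.02423
Steepest decrease is along −∇f: components (+0.004701 E, +0.02423 N).
Azimuth = atan2(+0.004701, +0.02423) = 11.0° ≈ 011°.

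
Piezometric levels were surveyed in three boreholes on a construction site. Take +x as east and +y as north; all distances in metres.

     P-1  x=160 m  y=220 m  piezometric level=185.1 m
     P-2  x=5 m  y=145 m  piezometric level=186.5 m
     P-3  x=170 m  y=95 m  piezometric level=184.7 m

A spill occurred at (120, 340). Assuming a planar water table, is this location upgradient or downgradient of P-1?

upgradient

Differences from P-1: to P-2 (Δx, Δy, Δh) = (-155, -75, +1.4); to P-3 = (10, -125, -0.4).
Determinant of the coordinate differences = (-155)·(-125) − 10·(-75) = 20125.
∂h/∂x = [(+1.4)·(-125) − (-0.4)·(-75)] / 20125 = -0.01019
∂h/∂y = [(-155)·(-0.4) − 10·(+1.4)] / 20125 = +0.002385
Head at (120, 340) = 185.1 + (-0.01019)·(-40) + (+0.002385)·(120) = 185.79 m.
That is higher than the 185.1 m at P-1, so the point is upgradient.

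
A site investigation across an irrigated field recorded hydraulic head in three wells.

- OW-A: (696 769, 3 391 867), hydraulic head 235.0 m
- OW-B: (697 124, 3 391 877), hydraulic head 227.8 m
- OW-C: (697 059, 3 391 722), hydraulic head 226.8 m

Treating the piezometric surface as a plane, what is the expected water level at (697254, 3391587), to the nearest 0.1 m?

With h = a·x + b·y + c and OW-A as origin, the differences give:
  355·a + 10·b = -7.2
  290·a + (-145)·b = -8.2
Eliminate b (×(-145) and ×10, subtract): -54375·a = 1126.00 → a = ∂h/∂x = -0.02071
Back-substitute: b = ∂h/∂y = +0.01514.
h(697254, 3391587) = 235.0 + (-0.02071)·(485) + (+0.01514)·(-280) = 235.0 -10.043 -4.238 = 220.719 m.

220.7 m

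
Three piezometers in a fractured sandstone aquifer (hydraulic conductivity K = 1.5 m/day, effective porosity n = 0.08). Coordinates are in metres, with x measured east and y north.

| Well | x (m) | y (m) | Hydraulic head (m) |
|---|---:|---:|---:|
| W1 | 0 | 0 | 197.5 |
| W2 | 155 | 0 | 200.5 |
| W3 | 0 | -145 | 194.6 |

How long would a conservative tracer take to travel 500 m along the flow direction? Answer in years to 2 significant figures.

∂h/∂x = (200.5 − 197.5) / (155 − 0) = +0.01935
∂h/∂y = (194.6 − 197.5) / (-145 − 0) = +0.02000
|∇h| = √(0.01935² + 0.02000²) = 0.02783
Seepage velocity v = K·i/n = 1.5 × 0.02783 / 0.08 = 0.5218 m/day.
t = 500 / 0.5218 = 958.2 days = 2.62 years.

2.6 years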